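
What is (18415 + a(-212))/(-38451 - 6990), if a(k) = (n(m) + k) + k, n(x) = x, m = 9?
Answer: -2000/5049 ≈ -0.39612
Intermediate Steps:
a(k) = 9 + 2*k (a(k) = (9 + k) + k = 9 + 2*k)
(18415 + a(-212))/(-38451 - 6990) = (18415 + (9 + 2*(-212)))/(-38451 - 6990) = (18415 + (9 - 424))/(-45441) = (18415 - 415)*(-1/45441) = 18000*(-1/45441) = -2000/5049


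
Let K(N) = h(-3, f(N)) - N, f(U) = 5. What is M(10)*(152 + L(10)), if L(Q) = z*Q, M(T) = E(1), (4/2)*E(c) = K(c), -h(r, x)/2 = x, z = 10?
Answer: -1386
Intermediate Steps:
h(r, x) = -2*x
K(N) = -10 - N (K(N) = -2*5 - N = -10 - N)
E(c) = -5 - c/2 (E(c) = (-10 - c)/2 = -5 - c/2)
M(T) = -11/2 (M(T) = -5 - 1/2*1 = -5 - 1/2 = -11/2)
L(Q) = 10*Q
M(10)*(152 + L(10)) = -11*(152 + 10*10)/2 = -11*(152 + 100)/2 = -11/2*252 = -1386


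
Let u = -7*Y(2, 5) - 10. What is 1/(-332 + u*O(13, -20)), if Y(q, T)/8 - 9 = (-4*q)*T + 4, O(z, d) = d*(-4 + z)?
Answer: -1/270692 ≈ -3.6942e-6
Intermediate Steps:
Y(q, T) = 104 - 32*T*q (Y(q, T) = 72 + 8*((-4*q)*T + 4) = 72 + 8*(-4*T*q + 4) = 72 + 8*(4 - 4*T*q) = 72 + (32 - 32*T*q) = 104 - 32*T*q)
u = 1502 (u = -7*(104 - 32*5*2) - 10 = -7*(104 - 320) - 10 = -7*(-216) - 10 = 1512 - 10 = 1502)
1/(-332 + u*O(13, -20)) = 1/(-332 + 1502*(-20*(-4 + 13))) = 1/(-332 + 1502*(-20*9)) = 1/(-332 + 1502*(-180)) = 1/(-332 - 270360) = 1/(-270692) = -1/270692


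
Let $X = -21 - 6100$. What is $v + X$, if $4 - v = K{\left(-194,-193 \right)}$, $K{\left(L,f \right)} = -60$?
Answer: $-6057$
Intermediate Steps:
$v = 64$ ($v = 4 - -60 = 4 + 60 = 64$)
$X = -6121$ ($X = -21 - 6100 = -6121$)
$v + X = 64 - 6121 = -6057$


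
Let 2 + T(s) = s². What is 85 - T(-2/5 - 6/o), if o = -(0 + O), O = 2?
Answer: 2006/25 ≈ 80.240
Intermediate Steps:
o = -2 (o = -(0 + 2) = -1*2 = -2)
T(s) = -2 + s²
85 - T(-2/5 - 6/o) = 85 - (-2 + (-2/5 - 6/(-2))²) = 85 - (-2 + (-2*⅕ - 6*(-½))²) = 85 - (-2 + (-⅖ + 3)²) = 85 - (-2 + (13/5)²) = 85 - (-2 + 169/25) = 85 - 1*119/25 = 85 - 119/25 = 2006/25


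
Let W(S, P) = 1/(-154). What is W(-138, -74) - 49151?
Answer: -7569255/154 ≈ -49151.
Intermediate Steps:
W(S, P) = -1/154
W(-138, -74) - 49151 = -1/154 - 49151 = -7569255/154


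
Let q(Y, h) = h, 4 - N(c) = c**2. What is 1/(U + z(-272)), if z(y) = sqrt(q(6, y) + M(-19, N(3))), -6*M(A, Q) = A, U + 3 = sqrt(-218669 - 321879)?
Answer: 6/(-18 + I*sqrt(9678) + 12*I*sqrt(135137)) ≈ -5.3103e-6 - 0.0013304*I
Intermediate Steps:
N(c) = 4 - c**2
U = -3 + 2*I*sqrt(135137) (U = -3 + sqrt(-218669 - 321879) = -3 + sqrt(-540548) = -3 + 2*I*sqrt(135137) ≈ -3.0 + 735.22*I)
M(A, Q) = -A/6
z(y) = sqrt(19/6 + y) (z(y) = sqrt(y - 1/6*(-19)) = sqrt(y + 19/6) = sqrt(19/6 + y))
1/(U + z(-272)) = 1/((-3 + 2*I*sqrt(135137)) + sqrt(114 + 36*(-272))/6) = 1/((-3 + 2*I*sqrt(135137)) + sqrt(114 - 9792)/6) = 1/((-3 + 2*I*sqrt(135137)) + sqrt(-9678)/6) = 1/((-3 + 2*I*sqrt(135137)) + (I*sqrt(9678))/6) = 1/((-3 + 2*I*sqrt(135137)) + I*sqrt(9678)/6) = 1/(-3 + 2*I*sqrt(135137) + I*sqrt(9678)/6)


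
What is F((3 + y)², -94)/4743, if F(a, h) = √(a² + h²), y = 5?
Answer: 2*√3233/4743 ≈ 0.023976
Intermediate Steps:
F((3 + y)², -94)/4743 = √(((3 + 5)²)² + (-94)²)/4743 = √((8²)² + 8836)*(1/4743) = √(64² + 8836)*(1/4743) = √(4096 + 8836)*(1/4743) = √12932*(1/4743) = (2*√3233)*(1/4743) = 2*√3233/4743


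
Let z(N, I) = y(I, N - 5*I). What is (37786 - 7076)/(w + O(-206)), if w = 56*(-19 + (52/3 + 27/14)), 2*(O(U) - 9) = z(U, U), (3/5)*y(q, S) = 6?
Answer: 46065/43 ≈ 1071.3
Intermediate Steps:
y(q, S) = 10 (y(q, S) = (5/3)*6 = 10)
z(N, I) = 10
O(U) = 14 (O(U) = 9 + (½)*10 = 9 + 5 = 14)
w = 44/3 (w = 56*(-19 + (52*(⅓) + 27*(1/14))) = 56*(-19 + (52/3 + 27/14)) = 56*(-19 + 809/42) = 56*(11/42) = 44/3 ≈ 14.667)
(37786 - 7076)/(w + O(-206)) = (37786 - 7076)/(44/3 + 14) = 30710/(86/3) = 30710*(3/86) = 46065/43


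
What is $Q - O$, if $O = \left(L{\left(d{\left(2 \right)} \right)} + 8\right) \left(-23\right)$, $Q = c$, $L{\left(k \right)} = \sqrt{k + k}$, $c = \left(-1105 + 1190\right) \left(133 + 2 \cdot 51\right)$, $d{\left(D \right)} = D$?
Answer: $20205$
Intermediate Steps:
$c = 19975$ ($c = 85 \left(133 + 102\right) = 85 \cdot 235 = 19975$)
$L{\left(k \right)} = \sqrt{2} \sqrt{k}$ ($L{\left(k \right)} = \sqrt{2 k} = \sqrt{2} \sqrt{k}$)
$Q = 19975$
$O = -230$ ($O = \left(\sqrt{2} \sqrt{2} + 8\right) \left(-23\right) = \left(2 + 8\right) \left(-23\right) = 10 \left(-23\right) = -230$)
$Q - O = 19975 - -230 = 19975 + 230 = 20205$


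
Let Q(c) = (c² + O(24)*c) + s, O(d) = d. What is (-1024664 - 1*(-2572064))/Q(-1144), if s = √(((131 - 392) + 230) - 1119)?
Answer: 39653053440/32833568791 - 154740*I*√46/32833568791 ≈ 1.2077 - 3.1964e-5*I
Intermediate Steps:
s = 5*I*√46 (s = √((-261 + 230) - 1119) = √(-31 - 1119) = √(-1150) = 5*I*√46 ≈ 33.912*I)
Q(c) = c² + 24*c + 5*I*√46 (Q(c) = (c² + 24*c) + 5*I*√46 = c² + 24*c + 5*I*√46)
(-1024664 - 1*(-2572064))/Q(-1144) = (-1024664 - 1*(-2572064))/((-1144)² + 24*(-1144) + 5*I*√46) = (-1024664 + 2572064)/(1308736 - 27456 + 5*I*√46) = 1547400/(1281280 + 5*I*√46)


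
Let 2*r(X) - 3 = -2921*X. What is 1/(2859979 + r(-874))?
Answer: 2/8272915 ≈ 2.4175e-7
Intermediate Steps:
r(X) = 3/2 - 2921*X/2 (r(X) = 3/2 + (-2921*X)/2 = 3/2 - 2921*X/2)
1/(2859979 + r(-874)) = 1/(2859979 + (3/2 - 2921/2*(-874))) = 1/(2859979 + (3/2 + 1276477)) = 1/(2859979 + 2552957/2) = 1/(8272915/2) = 2/8272915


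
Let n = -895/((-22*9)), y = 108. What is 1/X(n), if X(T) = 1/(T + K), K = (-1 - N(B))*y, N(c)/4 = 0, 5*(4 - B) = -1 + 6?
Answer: -20489/198 ≈ -103.48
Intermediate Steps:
B = 3 (B = 4 - (-1 + 6)/5 = 4 - ⅕*5 = 4 - 1 = 3)
N(c) = 0 (N(c) = 4*0 = 0)
n = 895/198 (n = -895/(-198) = -895*(-1/198) = 895/198 ≈ 4.5202)
K = -108 (K = (-1 - 1*0)*108 = (-1 + 0)*108 = -1*108 = -108)
X(T) = 1/(-108 + T) (X(T) = 1/(T - 108) = 1/(-108 + T))
1/X(n) = 1/(1/(-108 + 895/198)) = 1/(1/(-20489/198)) = 1/(-198/20489) = -20489/198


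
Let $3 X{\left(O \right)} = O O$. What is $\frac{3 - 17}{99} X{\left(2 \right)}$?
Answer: $- \frac{56}{297} \approx -0.18855$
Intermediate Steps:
$X{\left(O \right)} = \frac{O^{2}}{3}$ ($X{\left(O \right)} = \frac{O O}{3} = \frac{O^{2}}{3}$)
$\frac{3 - 17}{99} X{\left(2 \right)} = \frac{3 - 17}{99} \frac{2^{2}}{3} = \frac{1}{99} \left(-14\right) \frac{1}{3} \cdot 4 = \left(- \frac{14}{99}\right) \frac{4}{3} = - \frac{56}{297}$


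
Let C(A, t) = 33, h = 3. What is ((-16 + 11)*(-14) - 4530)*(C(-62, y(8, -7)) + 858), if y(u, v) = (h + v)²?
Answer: -3973860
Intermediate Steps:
y(u, v) = (3 + v)²
((-16 + 11)*(-14) - 4530)*(C(-62, y(8, -7)) + 858) = ((-16 + 11)*(-14) - 4530)*(33 + 858) = (-5*(-14) - 4530)*891 = (70 - 4530)*891 = -4460*891 = -3973860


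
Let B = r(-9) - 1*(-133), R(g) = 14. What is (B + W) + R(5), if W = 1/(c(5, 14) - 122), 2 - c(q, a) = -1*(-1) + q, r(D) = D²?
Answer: 28727/126 ≈ 227.99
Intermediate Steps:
B = 214 (B = (-9)² - 1*(-133) = 81 + 133 = 214)
c(q, a) = 1 - q (c(q, a) = 2 - (-1*(-1) + q) = 2 - (1 + q) = 2 + (-1 - q) = 1 - q)
W = -1/126 (W = 1/((1 - 1*5) - 122) = 1/((1 - 5) - 122) = 1/(-4 - 122) = 1/(-126) = -1/126 ≈ -0.0079365)
(B + W) + R(5) = (214 - 1/126) + 14 = 26963/126 + 14 = 28727/126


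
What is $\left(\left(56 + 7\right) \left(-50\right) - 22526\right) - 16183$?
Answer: $-41859$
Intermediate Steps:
$\left(\left(56 + 7\right) \left(-50\right) - 22526\right) - 16183 = \left(63 \left(-50\right) - 22526\right) - 16183 = \left(-3150 - 22526\right) - 16183 = -25676 - 16183 = -41859$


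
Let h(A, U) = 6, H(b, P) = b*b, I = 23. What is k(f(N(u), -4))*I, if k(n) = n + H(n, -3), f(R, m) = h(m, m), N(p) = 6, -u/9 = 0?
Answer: 966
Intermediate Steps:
u = 0 (u = -9*0 = 0)
H(b, P) = b²
f(R, m) = 6
k(n) = n + n²
k(f(N(u), -4))*I = (6*(1 + 6))*23 = (6*7)*23 = 42*23 = 966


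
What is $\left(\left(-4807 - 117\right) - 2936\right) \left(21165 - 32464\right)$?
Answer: $88810140$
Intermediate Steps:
$\left(\left(-4807 - 117\right) - 2936\right) \left(21165 - 32464\right) = \left(\left(-4807 - 117\right) - 2936\right) \left(-11299\right) = \left(-4924 - 2936\right) \left(-11299\right) = \left(-7860\right) \left(-11299\right) = 88810140$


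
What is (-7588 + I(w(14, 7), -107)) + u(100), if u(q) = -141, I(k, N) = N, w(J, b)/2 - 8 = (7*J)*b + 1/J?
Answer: -7836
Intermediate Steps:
w(J, b) = 16 + 2/J + 14*J*b (w(J, b) = 16 + 2*((7*J)*b + 1/J) = 16 + 2*(7*J*b + 1/J) = 16 + 2*(1/J + 7*J*b) = 16 + (2/J + 14*J*b) = 16 + 2/J + 14*J*b)
(-7588 + I(w(14, 7), -107)) + u(100) = (-7588 - 107) - 141 = -7695 - 141 = -7836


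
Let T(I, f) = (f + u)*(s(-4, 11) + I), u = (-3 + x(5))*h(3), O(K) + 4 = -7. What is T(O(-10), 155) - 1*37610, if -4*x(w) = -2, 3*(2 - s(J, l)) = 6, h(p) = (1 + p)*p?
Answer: -38985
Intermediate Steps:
h(p) = p*(1 + p)
s(J, l) = 0 (s(J, l) = 2 - ⅓*6 = 2 - 2 = 0)
O(K) = -11 (O(K) = -4 - 7 = -11)
x(w) = ½ (x(w) = -¼*(-2) = ½)
u = -30 (u = (-3 + ½)*(3*(1 + 3)) = -15*4/2 = -5/2*12 = -30)
T(I, f) = I*(-30 + f) (T(I, f) = (f - 30)*(0 + I) = (-30 + f)*I = I*(-30 + f))
T(O(-10), 155) - 1*37610 = -11*(-30 + 155) - 1*37610 = -11*125 - 37610 = -1375 - 37610 = -38985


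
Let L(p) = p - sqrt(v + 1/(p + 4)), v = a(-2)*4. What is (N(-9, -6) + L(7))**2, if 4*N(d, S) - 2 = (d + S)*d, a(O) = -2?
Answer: 298083/176 - 15*I*sqrt(957)/2 ≈ 1693.7 - 232.02*I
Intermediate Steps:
v = -8 (v = -2*4 = -8)
N(d, S) = 1/2 + d*(S + d)/4 (N(d, S) = 1/2 + ((d + S)*d)/4 = 1/2 + ((S + d)*d)/4 = 1/2 + (d*(S + d))/4 = 1/2 + d*(S + d)/4)
L(p) = p - sqrt(-8 + 1/(4 + p)) (L(p) = p - sqrt(-8 + 1/(p + 4)) = p - sqrt(-8 + 1/(4 + p)))
(N(-9, -6) + L(7))**2 = ((1/2 + (1/4)*(-9)**2 + (1/4)*(-6)*(-9)) + (7 - sqrt((-31 - 8*7)/(4 + 7))))**2 = ((1/2 + (1/4)*81 + 27/2) + (7 - sqrt((-31 - 56)/11)))**2 = ((1/2 + 81/4 + 27/2) + (7 - sqrt((1/11)*(-87))))**2 = (137/4 + (7 - sqrt(-87/11)))**2 = (137/4 + (7 - I*sqrt(957)/11))**2 = (165/4 - I*sqrt(957)/11)**2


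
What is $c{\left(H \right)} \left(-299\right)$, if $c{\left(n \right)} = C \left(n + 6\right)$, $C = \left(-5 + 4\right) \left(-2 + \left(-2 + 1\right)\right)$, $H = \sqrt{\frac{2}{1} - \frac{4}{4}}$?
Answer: $-6279$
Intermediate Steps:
$H = 1$ ($H = \sqrt{2 \cdot 1 - 1} = \sqrt{2 - 1} = \sqrt{1} = 1$)
$C = 3$ ($C = - (-2 - 1) = \left(-1\right) \left(-3\right) = 3$)
$c{\left(n \right)} = 18 + 3 n$ ($c{\left(n \right)} = 3 \left(n + 6\right) = 3 \left(6 + n\right) = 18 + 3 n$)
$c{\left(H \right)} \left(-299\right) = \left(18 + 3 \cdot 1\right) \left(-299\right) = \left(18 + 3\right) \left(-299\right) = 21 \left(-299\right) = -6279$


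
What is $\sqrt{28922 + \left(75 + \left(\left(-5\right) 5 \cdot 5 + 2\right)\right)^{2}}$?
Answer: $\sqrt{31226} \approx 176.71$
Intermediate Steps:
$\sqrt{28922 + \left(75 + \left(\left(-5\right) 5 \cdot 5 + 2\right)\right)^{2}} = \sqrt{28922 + \left(75 + \left(\left(-25\right) 5 + 2\right)\right)^{2}} = \sqrt{28922 + \left(75 + \left(-125 + 2\right)\right)^{2}} = \sqrt{28922 + \left(75 - 123\right)^{2}} = \sqrt{28922 + \left(-48\right)^{2}} = \sqrt{28922 + 2304} = \sqrt{31226}$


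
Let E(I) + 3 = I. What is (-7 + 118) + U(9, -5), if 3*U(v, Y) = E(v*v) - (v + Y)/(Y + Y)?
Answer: 2057/15 ≈ 137.13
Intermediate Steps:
E(I) = -3 + I
U(v, Y) = -1 + v²/3 - (Y + v)/(6*Y) (U(v, Y) = ((-3 + v*v) - (v + Y)/(Y + Y))/3 = ((-3 + v²) - (Y + v)/(2*Y))/3 = (-3 + v² - (Y + v)/(2*Y))/3 = -1 + v²/3 - (Y + v)/(6*Y))
(-7 + 118) + U(9, -5) = (-7 + 118) + (⅙)*(-1*9 - 5*(-7 + 2*9²))/(-5) = 111 + (⅙)*(-⅕)*(-9 - 5*(-7 + 2*81)) = 111 + (⅙)*(-⅕)*(-9 - 5*(-7 + 162)) = 111 + (⅙)*(-⅕)*(-9 - 5*155) = 111 + (⅙)*(-⅕)*(-9 - 775) = 111 + (⅙)*(-⅕)*(-784) = 111 + 392/15 = 2057/15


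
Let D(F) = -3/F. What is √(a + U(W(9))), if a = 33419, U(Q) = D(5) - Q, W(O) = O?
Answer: √835235/5 ≈ 182.78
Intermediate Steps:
U(Q) = -⅗ - Q (U(Q) = -3/5 - Q = -3*⅕ - Q = -⅗ - Q)
√(a + U(W(9))) = √(33419 + (-⅗ - 1*9)) = √(33419 + (-⅗ - 9)) = √(33419 - 48/5) = √(167047/5) = √835235/5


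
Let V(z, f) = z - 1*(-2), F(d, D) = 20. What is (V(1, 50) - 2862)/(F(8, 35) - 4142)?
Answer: 953/1374 ≈ 0.69359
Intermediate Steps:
V(z, f) = 2 + z (V(z, f) = z + 2 = 2 + z)
(V(1, 50) - 2862)/(F(8, 35) - 4142) = ((2 + 1) - 2862)/(20 - 4142) = (3 - 2862)/(-4122) = -2859*(-1/4122) = 953/1374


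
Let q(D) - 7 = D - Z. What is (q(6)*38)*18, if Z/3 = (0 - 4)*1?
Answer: 17100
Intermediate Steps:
Z = -12 (Z = 3*((0 - 4)*1) = 3*(-4*1) = 3*(-4) = -12)
q(D) = 19 + D (q(D) = 7 + (D - 1*(-12)) = 7 + (D + 12) = 7 + (12 + D) = 19 + D)
(q(6)*38)*18 = ((19 + 6)*38)*18 = (25*38)*18 = 950*18 = 17100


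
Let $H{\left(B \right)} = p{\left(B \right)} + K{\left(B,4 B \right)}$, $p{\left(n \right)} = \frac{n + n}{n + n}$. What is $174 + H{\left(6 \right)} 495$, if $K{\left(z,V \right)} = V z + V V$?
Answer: $357069$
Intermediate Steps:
$K{\left(z,V \right)} = V^{2} + V z$ ($K{\left(z,V \right)} = V z + V^{2} = V^{2} + V z$)
$p{\left(n \right)} = 1$ ($p{\left(n \right)} = \frac{2 n}{2 n} = 2 n \frac{1}{2 n} = 1$)
$H{\left(B \right)} = 1 + 20 B^{2}$ ($H{\left(B \right)} = 1 + 4 B \left(4 B + B\right) = 1 + 4 B 5 B = 1 + 20 B^{2}$)
$174 + H{\left(6 \right)} 495 = 174 + \left(1 + 20 \cdot 6^{2}\right) 495 = 174 + \left(1 + 20 \cdot 36\right) 495 = 174 + \left(1 + 720\right) 495 = 174 + 721 \cdot 495 = 174 + 356895 = 357069$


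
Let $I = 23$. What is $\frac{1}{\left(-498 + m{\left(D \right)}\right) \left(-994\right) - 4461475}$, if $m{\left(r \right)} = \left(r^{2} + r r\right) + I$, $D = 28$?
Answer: $- \frac{1}{5547917} \approx -1.8025 \cdot 10^{-7}$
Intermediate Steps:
$m{\left(r \right)} = 23 + 2 r^{2}$ ($m{\left(r \right)} = \left(r^{2} + r r\right) + 23 = \left(r^{2} + r^{2}\right) + 23 = 2 r^{2} + 23 = 23 + 2 r^{2}$)
$\frac{1}{\left(-498 + m{\left(D \right)}\right) \left(-994\right) - 4461475} = \frac{1}{\left(-498 + \left(23 + 2 \cdot 28^{2}\right)\right) \left(-994\right) - 4461475} = \frac{1}{\left(-498 + \left(23 + 2 \cdot 784\right)\right) \left(-994\right) - 4461475} = \frac{1}{\left(-498 + \left(23 + 1568\right)\right) \left(-994\right) - 4461475} = \frac{1}{\left(-498 + 1591\right) \left(-994\right) - 4461475} = \frac{1}{1093 \left(-994\right) - 4461475} = \frac{1}{-1086442 - 4461475} = \frac{1}{-5547917} = - \frac{1}{5547917}$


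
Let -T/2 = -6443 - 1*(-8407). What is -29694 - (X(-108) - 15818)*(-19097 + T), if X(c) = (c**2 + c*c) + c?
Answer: 170401356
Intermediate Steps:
X(c) = c + 2*c**2 (X(c) = (c**2 + c**2) + c = 2*c**2 + c = c + 2*c**2)
T = -3928 (T = -2*(-6443 - 1*(-8407)) = -2*(-6443 + 8407) = -2*1964 = -3928)
-29694 - (X(-108) - 15818)*(-19097 + T) = -29694 - (-108*(1 + 2*(-108)) - 15818)*(-19097 - 3928) = -29694 - (-108*(1 - 216) - 15818)*(-23025) = -29694 - (-108*(-215) - 15818)*(-23025) = -29694 - (23220 - 15818)*(-23025) = -29694 - 7402*(-23025) = -29694 - 1*(-170431050) = -29694 + 170431050 = 170401356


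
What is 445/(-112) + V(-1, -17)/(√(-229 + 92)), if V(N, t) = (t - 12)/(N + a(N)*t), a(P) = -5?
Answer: -445/112 + 29*I*√137/11508 ≈ -3.9732 + 0.029496*I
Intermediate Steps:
V(N, t) = (-12 + t)/(N - 5*t) (V(N, t) = (t - 12)/(N - 5*t) = (-12 + t)/(N - 5*t))
445/(-112) + V(-1, -17)/(√(-229 + 92)) = 445/(-112) + ((-12 - 17)/(-1 - 5*(-17)))/(√(-229 + 92)) = 445*(-1/112) + (-29/(-1 + 85))/(√(-137)) = -445/112 + (-29/84)/((I*√137)) = -445/112 + ((1/84)*(-29))*(-I*√137/137) = -445/112 - (-29)*I*√137/11508 = -445/112 + 29*I*√137/11508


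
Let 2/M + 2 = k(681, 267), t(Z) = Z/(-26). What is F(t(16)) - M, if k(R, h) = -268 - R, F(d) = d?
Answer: -7582/12363 ≈ -0.61328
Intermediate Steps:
t(Z) = -Z/26 (t(Z) = Z*(-1/26) = -Z/26)
M = -2/951 (M = 2/(-2 + (-268 - 1*681)) = 2/(-2 + (-268 - 681)) = 2/(-2 - 949) = 2/(-951) = 2*(-1/951) = -2/951 ≈ -0.0021030)
F(t(16)) - M = -1/26*16 - 1*(-2/951) = -8/13 + 2/951 = -7582/12363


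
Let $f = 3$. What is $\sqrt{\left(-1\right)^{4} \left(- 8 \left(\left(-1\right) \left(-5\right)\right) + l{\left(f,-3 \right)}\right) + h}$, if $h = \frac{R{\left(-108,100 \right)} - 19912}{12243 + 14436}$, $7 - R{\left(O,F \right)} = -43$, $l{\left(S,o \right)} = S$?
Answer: $\frac{i \sqrt{26865352815}}{26679} \approx 6.1437 i$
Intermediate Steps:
$R{\left(O,F \right)} = 50$ ($R{\left(O,F \right)} = 7 - -43 = 7 + 43 = 50$)
$h = - \frac{19862}{26679}$ ($h = \frac{50 - 19912}{12243 + 14436} = - \frac{19862}{26679} \approx -0.74448$)
$\sqrt{\left(-1\right)^{4} \left(- 8 \left(\left(-1\right) \left(-5\right)\right) + l{\left(f,-3 \right)}\right) + h} = \sqrt{\left(-1\right)^{4} \left(- 8 \left(\left(-1\right) \left(-5\right)\right) + 3\right) - \frac{19862}{26679}} = \sqrt{1 \left(\left(-8\right) 5 + 3\right) - \frac{19862}{26679}} = \sqrt{1 \left(-40 + 3\right) - \frac{19862}{26679}} = \sqrt{1 \left(-37\right) - \frac{19862}{26679}} = \sqrt{-37 - \frac{19862}{26679}} = \sqrt{- \frac{1006985}{26679}} = \frac{i \sqrt{26865352815}}{26679}$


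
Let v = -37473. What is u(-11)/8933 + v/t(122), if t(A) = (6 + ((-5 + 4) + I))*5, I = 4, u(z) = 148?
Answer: -111579883/133995 ≈ -832.72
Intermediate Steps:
t(A) = 45 (t(A) = (6 + ((-5 + 4) + 4))*5 = (6 + (-1 + 4))*5 = (6 + 3)*5 = 9*5 = 45)
u(-11)/8933 + v/t(122) = 148/8933 - 37473/45 = 148*(1/8933) - 37473*1/45 = 148/8933 - 12491/15 = -111579883/133995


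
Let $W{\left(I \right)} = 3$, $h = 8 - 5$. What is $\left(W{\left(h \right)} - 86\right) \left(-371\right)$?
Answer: $30793$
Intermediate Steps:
$h = 3$
$\left(W{\left(h \right)} - 86\right) \left(-371\right) = \left(3 - 86\right) \left(-371\right) = \left(-83\right) \left(-371\right) = 30793$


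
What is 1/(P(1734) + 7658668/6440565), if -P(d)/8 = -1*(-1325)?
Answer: -6440565/68262330332 ≈ -9.4350e-5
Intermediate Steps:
P(d) = -10600 (P(d) = -(-8)*(-1325) = -8*1325 = -10600)
1/(P(1734) + 7658668/6440565) = 1/(-10600 + 7658668/6440565) = 1/(-68262330332/6440565) = -6440565/68262330332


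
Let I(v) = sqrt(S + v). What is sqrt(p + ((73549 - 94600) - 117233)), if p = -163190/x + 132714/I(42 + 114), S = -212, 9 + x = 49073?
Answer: sqrt(-1019493309141111 - 34943041853622*I*sqrt(14))/85862 ≈ 23.797 - 372.63*I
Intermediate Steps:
x = 49064 (x = -9 + 49073 = 49064)
I(v) = sqrt(-212 + v)
p = -81595/24532 - 66357*I*sqrt(14)/14 (p = -163190/49064 + 132714/(sqrt(-212 + (42 + 114))) = -163190*1/49064 + 132714/(sqrt(-212 + 156)) = -81595/24532 + 132714/(sqrt(-56)) = -81595/24532 + 132714/((2*I*sqrt(14))) = -81595/24532 + 132714*(-I*sqrt(14)/28) = -81595/24532 - 66357*I*sqrt(14)/14 ≈ -3.3261 - 17735.0*I)
sqrt(p + ((73549 - 94600) - 117233)) = sqrt((-81595/24532 - 66357*I*sqrt(14)/14) + ((73549 - 94600) - 117233)) = sqrt((-81595/24532 - 66357*I*sqrt(14)/14) + (-21051 - 117233)) = sqrt((-81595/24532 - 66357*I*sqrt(14)/14) - 138284) = sqrt(-3392464683/24532 - 66357*I*sqrt(14)/14)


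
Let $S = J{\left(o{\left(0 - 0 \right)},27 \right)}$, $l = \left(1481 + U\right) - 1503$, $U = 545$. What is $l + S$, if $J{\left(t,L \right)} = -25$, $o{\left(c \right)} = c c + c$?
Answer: $498$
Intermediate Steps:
$o{\left(c \right)} = c + c^{2}$ ($o{\left(c \right)} = c^{2} + c = c + c^{2}$)
$l = 523$ ($l = \left(1481 + 545\right) - 1503 = 2026 - 1503 = 523$)
$S = -25$
$l + S = 523 - 25 = 498$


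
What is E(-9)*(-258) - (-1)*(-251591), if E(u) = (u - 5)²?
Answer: -302159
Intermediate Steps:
E(u) = (-5 + u)²
E(-9)*(-258) - (-1)*(-251591) = (-5 - 9)²*(-258) - (-1)*(-251591) = (-14)²*(-258) - 1*251591 = 196*(-258) - 251591 = -50568 - 251591 = -302159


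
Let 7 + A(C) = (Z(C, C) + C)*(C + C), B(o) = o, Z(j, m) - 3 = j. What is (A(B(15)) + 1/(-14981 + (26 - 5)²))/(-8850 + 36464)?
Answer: 14292819/401507560 ≈ 0.035598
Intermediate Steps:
Z(j, m) = 3 + j
A(C) = -7 + 2*C*(3 + 2*C) (A(C) = -7 + ((3 + C) + C)*(C + C) = -7 + (3 + 2*C)*(2*C) = -7 + 2*C*(3 + 2*C))
(A(B(15)) + 1/(-14981 + (26 - 5)²))/(-8850 + 36464) = ((-7 + 4*15² + 6*15) + 1/(-14981 + (26 - 5)²))/(-8850 + 36464) = ((-7 + 4*225 + 90) + 1/(-14981 + 21²))/27614 = ((-7 + 900 + 90) + 1/(-14981 + 441))*(1/27614) = (983 + 1/(-14540))*(1/27614) = (983 - 1/14540)*(1/27614) = (14292819/14540)*(1/27614) = 14292819/401507560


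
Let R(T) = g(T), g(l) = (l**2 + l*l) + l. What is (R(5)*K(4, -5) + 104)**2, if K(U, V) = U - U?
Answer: 10816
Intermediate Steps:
g(l) = l + 2*l**2 (g(l) = (l**2 + l**2) + l = 2*l**2 + l = l + 2*l**2)
K(U, V) = 0
R(T) = T*(1 + 2*T)
(R(5)*K(4, -5) + 104)**2 = ((5*(1 + 2*5))*0 + 104)**2 = ((5*(1 + 10))*0 + 104)**2 = ((5*11)*0 + 104)**2 = (55*0 + 104)**2 = (0 + 104)**2 = 104**2 = 10816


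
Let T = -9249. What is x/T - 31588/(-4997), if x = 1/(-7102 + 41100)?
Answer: 9932767688179/1571294167494 ≈ 6.3214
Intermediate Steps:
x = 1/33998 ≈ 2.9413e-5
x/T - 31588/(-4997) = (1/33998)/(-9249) - 31588/(-4997) = (1/33998)*(-1/9249) - 31588*(-1/4997) = -1/314447502 + 31588/4997 = 9932767688179/1571294167494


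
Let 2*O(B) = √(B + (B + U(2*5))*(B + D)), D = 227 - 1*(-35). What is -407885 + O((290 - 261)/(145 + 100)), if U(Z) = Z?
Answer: -407885 + √159206006/490 ≈ -4.0786e+5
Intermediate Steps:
D = 262 (D = 227 + 35 = 262)
O(B) = √(B + (10 + B)*(262 + B))/2 (O(B) = √(B + (B + 2*5)*(B + 262))/2 = √(B + (B + 10)*(262 + B))/2 = √(B + (10 + B)*(262 + B))/2)
-407885 + O((290 - 261)/(145 + 100)) = -407885 + √(2620 + ((290 - 261)/(145 + 100))² + 273*((290 - 261)/(145 + 100)))/2 = -407885 + √(2620 + (29/245)² + 273*(29/245))/2 = -407885 + √(2620 + 841/60025 + 1131/35)/2 = -407885 + √(159206006/60025)/2 = -407885 + (√159206006/245)/2 = -407885 + √159206006/490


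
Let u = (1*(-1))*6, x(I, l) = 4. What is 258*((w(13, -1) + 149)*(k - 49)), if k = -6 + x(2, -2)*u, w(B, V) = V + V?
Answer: -2996154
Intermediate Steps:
w(B, V) = 2*V
u = -6 (u = -1*6 = -6)
k = -30 (k = -6 + 4*(-6) = -6 - 24 = -30)
258*((w(13, -1) + 149)*(k - 49)) = 258*((2*(-1) + 149)*(-30 - 49)) = 258*((-2 + 149)*(-79)) = 258*(147*(-79)) = 258*(-11613) = -2996154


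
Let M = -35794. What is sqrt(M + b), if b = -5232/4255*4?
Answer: I*sqrt(648140313490)/4255 ≈ 189.21*I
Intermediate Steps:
b = -20928/4255 (b = -5232*1/4255*4 = -5232/4255*4 = -20928/4255 ≈ -4.9184)
sqrt(M + b) = sqrt(-35794 - 20928/4255) = sqrt(-152324398/4255) = I*sqrt(648140313490)/4255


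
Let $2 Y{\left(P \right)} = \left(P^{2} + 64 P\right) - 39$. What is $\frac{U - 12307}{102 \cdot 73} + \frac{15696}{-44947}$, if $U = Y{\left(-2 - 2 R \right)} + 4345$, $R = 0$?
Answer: $- \frac{956807221}{669350724} \approx -1.4295$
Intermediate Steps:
$Y{\left(P \right)} = - \frac{39}{2} + \frac{P^{2}}{2} + 32 P$ ($Y{\left(P \right)} = \frac{\left(P^{2} + 64 P\right) - 39}{2} = \frac{-39 + P^{2} + 64 P}{2} = - \frac{39}{2} + \frac{P^{2}}{2} + 32 P$)
$U = \frac{8527}{2}$ ($U = \left(- \frac{39}{2} + \frac{\left(-2 - 0\right)^{2}}{2} + 32 \left(-2 - 0\right)\right) + 4345 = \left(- \frac{39}{2} + \frac{\left(-2 + 0\right)^{2}}{2} + 32 \left(-2 + 0\right)\right) + 4345 = \left(- \frac{39}{2} + \frac{\left(-2\right)^{2}}{2} + 32 \left(-2\right)\right) + 4345 = \left(- \frac{39}{2} + \frac{1}{2} \cdot 4 - 64\right) + 4345 = \left(- \frac{39}{2} + 2 - 64\right) + 4345 = - \frac{163}{2} + 4345 = \frac{8527}{2} \approx 4263.5$)
$\frac{U - 12307}{102 \cdot 73} + \frac{15696}{-44947} = \frac{\frac{8527}{2} - 12307}{102 \cdot 73} + \frac{15696}{-44947} = - \frac{16087}{2 \cdot 7446} + 15696 \left(- \frac{1}{44947}\right) = \left(- \frac{16087}{2}\right) \frac{1}{7446} - \frac{15696}{44947} = - \frac{16087}{14892} - \frac{15696}{44947} = - \frac{956807221}{669350724}$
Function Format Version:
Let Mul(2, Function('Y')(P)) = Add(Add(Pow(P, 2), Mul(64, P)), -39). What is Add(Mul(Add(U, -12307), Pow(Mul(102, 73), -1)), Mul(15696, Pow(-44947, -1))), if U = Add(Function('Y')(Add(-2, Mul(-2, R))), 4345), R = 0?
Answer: Rational(-956807221, 669350724) ≈ -1.4295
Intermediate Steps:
Function('Y')(P) = Add(Rational(-39, 2), Mul(Rational(1, 2), Pow(P, 2)), Mul(32, P)) (Function('Y')(P) = Mul(Rational(1, 2), Add(Add(Pow(P, 2), Mul(64, P)), -39)) = Mul(Rational(1, 2), Add(-39, Pow(P, 2), Mul(64, P))) = Add(Rational(-39, 2), Mul(Rational(1, 2), Pow(P, 2)), Mul(32, P)))
U = Rational(8527, 2) (U = Add(Add(Rational(-39, 2), Mul(Rational(1, 2), Pow(Add(-2, Mul(-2, 0)), 2)), Mul(32, Add(-2, Mul(-2, 0)))), 4345) = Add(Add(Rational(-39, 2), Mul(Rational(1, 2), Pow(Add(-2, 0), 2)), Mul(32, Add(-2, 0))), 4345) = Add(Add(Rational(-39, 2), Mul(Rational(1, 2), Pow(-2, 2)), Mul(32, -2)), 4345) = Add(Add(Rational(-39, 2), Mul(Rational(1, 2), 4), -64), 4345) = Add(Add(Rational(-39, 2), 2, -64), 4345) = Add(Rational(-163, 2), 4345) = Rational(8527, 2) ≈ 4263.5)
Add(Mul(Add(U, -12307), Pow(Mul(102, 73), -1)), Mul(15696, Pow(-44947, -1))) = Add(Mul(Add(Rational(8527, 2), -12307), Pow(Mul(102, 73), -1)), Mul(15696, Pow(-44947, -1))) = Add(Mul(Rational(-16087, 2), Pow(7446, -1)), Mul(15696, Rational(-1, 44947))) = Add(Mul(Rational(-16087, 2), Rational(1, 7446)), Rational(-15696, 44947)) = Add(Rational(-16087, 14892), Rational(-15696, 44947)) = Rational(-956807221, 669350724)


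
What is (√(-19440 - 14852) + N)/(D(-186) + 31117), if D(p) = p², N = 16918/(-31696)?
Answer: -8459/1041419624 + 2*I*√8573/65713 ≈ -8.1226e-6 + 0.002818*I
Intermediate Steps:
N = -8459/15848 (N = 16918*(-1/31696) = -8459/15848 ≈ -0.53376)
(√(-19440 - 14852) + N)/(D(-186) + 31117) = (√(-19440 - 14852) - 8459/15848)/((-186)² + 31117) = (√(-34292) - 8459/15848)/(34596 + 31117) = (2*I*√8573 - 8459/15848)/65713 = (-8459/15848 + 2*I*√8573)*(1/65713) = -8459/1041419624 + 2*I*√8573/65713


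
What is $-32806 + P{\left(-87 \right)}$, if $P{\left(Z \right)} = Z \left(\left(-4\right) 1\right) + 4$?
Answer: $-32454$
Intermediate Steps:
$P{\left(Z \right)} = 4 - 4 Z$ ($P{\left(Z \right)} = Z \left(-4\right) + 4 = - 4 Z + 4 = 4 - 4 Z$)
$-32806 + P{\left(-87 \right)} = -32806 + \left(4 - -348\right) = -32806 + \left(4 + 348\right) = -32806 + 352 = -32454$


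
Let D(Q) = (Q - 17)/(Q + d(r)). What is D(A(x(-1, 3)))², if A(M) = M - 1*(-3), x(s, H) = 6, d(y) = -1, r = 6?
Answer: 1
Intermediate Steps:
A(M) = 3 + M (A(M) = M + 3 = 3 + M)
D(Q) = (-17 + Q)/(-1 + Q) (D(Q) = (Q - 17)/(Q - 1) = (-17 + Q)/(-1 + Q))
D(A(x(-1, 3)))² = ((-17 + (3 + 6))/(-1 + (3 + 6)))² = ((-17 + 9)/(-1 + 9))² = (-8/8)² = ((⅛)*(-8))² = (-1)² = 1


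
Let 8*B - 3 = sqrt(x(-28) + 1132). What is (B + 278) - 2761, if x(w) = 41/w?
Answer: -19861/8 + sqrt(221585)/112 ≈ -2478.4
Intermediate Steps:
B = 3/8 + sqrt(221585)/112 (B = 3/8 + sqrt(41/(-28) + 1132)/8 = 3/8 + sqrt(41*(-1/28) + 1132)/8 = 3/8 + sqrt(-41/28 + 1132)/8 = 3/8 + sqrt(31655/28)/8 = 3/8 + (sqrt(221585)/14)/8 = 3/8 + sqrt(221585)/112 ≈ 4.5779)
(B + 278) - 2761 = ((3/8 + sqrt(221585)/112) + 278) - 2761 = (2227/8 + sqrt(221585)/112) - 2761 = -19861/8 + sqrt(221585)/112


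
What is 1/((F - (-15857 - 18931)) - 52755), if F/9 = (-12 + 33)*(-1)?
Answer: -1/18156 ≈ -5.5078e-5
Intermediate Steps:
F = -189 (F = 9*((-12 + 33)*(-1)) = 9*(21*(-1)) = 9*(-21) = -189)
1/((F - (-15857 - 18931)) - 52755) = 1/((-189 - (-15857 - 18931)) - 52755) = 1/((-189 - 1*(-34788)) - 52755) = 1/((-189 + 34788) - 52755) = 1/(34599 - 52755) = 1/(-18156) = -1/18156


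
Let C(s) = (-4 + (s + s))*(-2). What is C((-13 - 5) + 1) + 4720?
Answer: 4796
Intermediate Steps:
C(s) = 8 - 4*s (C(s) = (-4 + 2*s)*(-2) = 8 - 4*s)
C((-13 - 5) + 1) + 4720 = (8 - 4*((-13 - 5) + 1)) + 4720 = (8 - 4*(-18 + 1)) + 4720 = (8 - 4*(-17)) + 4720 = (8 + 68) + 4720 = 76 + 4720 = 4796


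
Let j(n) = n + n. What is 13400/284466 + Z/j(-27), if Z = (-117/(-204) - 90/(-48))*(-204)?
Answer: 5289421/568932 ≈ 9.2971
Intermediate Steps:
j(n) = 2*n
Z = -999/2 (Z = (-117*(-1/204) - 90*(-1/48))*(-204) = (39/68 + 15/8)*(-204) = (333/136)*(-204) = -999/2 ≈ -499.50)
13400/284466 + Z/j(-27) = 13400/284466 - 999/(2*(2*(-27))) = 13400*(1/284466) - 999/2/(-54) = 6700/142233 - 999/2*(-1/54) = 6700/142233 + 37/4 = 5289421/568932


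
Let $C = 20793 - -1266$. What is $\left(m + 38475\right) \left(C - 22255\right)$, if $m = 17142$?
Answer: $-10900932$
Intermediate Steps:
$C = 22059$ ($C = 20793 + 1266 = 22059$)
$\left(m + 38475\right) \left(C - 22255\right) = \left(17142 + 38475\right) \left(22059 - 22255\right) = 55617 \left(-196\right) = -10900932$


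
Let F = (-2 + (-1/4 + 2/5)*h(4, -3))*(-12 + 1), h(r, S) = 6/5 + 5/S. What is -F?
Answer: -2277/100 ≈ -22.770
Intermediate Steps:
h(r, S) = 6/5 + 5/S (h(r, S) = 6*(⅕) + 5/S = 6/5 + 5/S)
F = 2277/100 (F = (-2 + (-1/4 + 2/5)*(6/5 + 5/(-3)))*(-12 + 1) = (-2 + (-1*¼ + 2*(⅕))*(6/5 + 5*(-⅓)))*(-11) = (-2 + (-¼ + ⅖)*(6/5 - 5/3))*(-11) = (-2 + (3/20)*(-7/15))*(-11) = (-2 - 7/100)*(-11) = -207/100*(-11) = 2277/100 ≈ 22.770)
-F = -1*2277/100 = -2277/100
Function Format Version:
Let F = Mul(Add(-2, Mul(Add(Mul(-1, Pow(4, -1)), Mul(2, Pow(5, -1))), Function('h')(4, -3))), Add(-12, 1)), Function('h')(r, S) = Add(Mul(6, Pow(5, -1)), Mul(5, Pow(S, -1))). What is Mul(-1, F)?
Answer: Rational(-2277, 100) ≈ -22.770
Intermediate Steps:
Function('h')(r, S) = Add(Rational(6, 5), Mul(5, Pow(S, -1))) (Function('h')(r, S) = Add(Mul(6, Rational(1, 5)), Mul(5, Pow(S, -1))) = Add(Rational(6, 5), Mul(5, Pow(S, -1))))
F = Rational(2277, 100) (F = Mul(Add(-2, Mul(Add(Mul(-1, Pow(4, -1)), Mul(2, Pow(5, -1))), Add(Rational(6, 5), Mul(5, Pow(-3, -1))))), Add(-12, 1)) = Mul(Add(-2, Mul(Add(Mul(-1, Rational(1, 4)), Mul(2, Rational(1, 5))), Add(Rational(6, 5), Mul(5, Rational(-1, 3))))), -11) = Mul(Add(-2, Mul(Add(Rational(-1, 4), Rational(2, 5)), Add(Rational(6, 5), Rational(-5, 3)))), -11) = Mul(Add(-2, Mul(Rational(3, 20), Rational(-7, 15))), -11) = Mul(Add(-2, Rational(-7, 100)), -11) = Mul(Rational(-207, 100), -11) = Rational(2277, 100) ≈ 22.770)
Mul(-1, F) = Mul(-1, Rational(2277, 100)) = Rational(-2277, 100)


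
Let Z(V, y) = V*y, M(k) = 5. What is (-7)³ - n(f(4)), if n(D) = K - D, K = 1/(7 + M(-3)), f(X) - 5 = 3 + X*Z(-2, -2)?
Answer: -3829/12 ≈ -319.08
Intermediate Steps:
f(X) = 8 + 4*X (f(X) = 5 + (3 + X*(-2*(-2))) = 5 + (3 + X*4) = 5 + (3 + 4*X) = 8 + 4*X)
K = 1/12 (K = 1/(7 + 5) = 1/12 ≈ 0.083333)
n(D) = 1/12 - D
(-7)³ - n(f(4)) = (-7)³ - (1/12 - (8 + 4*4)) = -343 - (1/12 - (8 + 16)) = -343 - (1/12 - 1*24) = -343 - (1/12 - 24) = -343 - 1*(-287/12) = -343 + 287/12 = -3829/12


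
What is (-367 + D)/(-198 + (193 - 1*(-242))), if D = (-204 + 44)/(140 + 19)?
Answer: -58513/37683 ≈ -1.5528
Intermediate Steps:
D = -160/159 ≈ -1.0063
(-367 + D)/(-198 + (193 - 1*(-242))) = (-367 - 160/159)/(-198 + (193 - 1*(-242))) = -58513/(159*(-198 + (193 + 242))) = -58513/(159*(-198 + 435)) = -58513/159/237 = -58513/159*1/237 = -58513/37683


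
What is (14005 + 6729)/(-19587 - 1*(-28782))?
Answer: 20734/9195 ≈ 2.2549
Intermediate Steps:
(14005 + 6729)/(-19587 - 1*(-28782)) = 20734/(-19587 + 28782) = 20734/9195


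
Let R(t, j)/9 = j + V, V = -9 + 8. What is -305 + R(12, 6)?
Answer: -260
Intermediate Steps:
V = -1
R(t, j) = -9 + 9*j (R(t, j) = 9*(j - 1) = 9*(-1 + j) = -9 + 9*j)
-305 + R(12, 6) = -305 + (-9 + 9*6) = -305 + (-9 + 54) = -305 + 45 = -260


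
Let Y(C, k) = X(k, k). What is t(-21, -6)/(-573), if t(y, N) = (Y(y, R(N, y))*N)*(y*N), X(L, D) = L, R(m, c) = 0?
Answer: 0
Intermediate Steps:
Y(C, k) = k
t(y, N) = 0 (t(y, N) = (0*N)*(y*N) = 0*(N*y) = 0)
t(-21, -6)/(-573) = 0/(-573) = 0*(-1/573) = 0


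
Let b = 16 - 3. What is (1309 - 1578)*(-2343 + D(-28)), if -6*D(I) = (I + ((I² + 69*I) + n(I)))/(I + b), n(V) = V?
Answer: 28523953/45 ≈ 6.3387e+5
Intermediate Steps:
b = 13
D(I) = -(I² + 71*I)/(6*(13 + I)) (D(I) = -(I + ((I² + 69*I) + I))/(6*(I + 13)) = -(I + (I² + 70*I))/(6*(13 + I)) = -(I² + 71*I)/(6*(13 + I)))
(1309 - 1578)*(-2343 + D(-28)) = (1309 - 1578)*(-2343 + (⅙)*(-28)*(-71 - 1*(-28))/(13 - 28)) = -269*(-2343 + (⅙)*(-28)*(-71 + 28)/(-15)) = -269*(-2343 + (⅙)*(-28)*(-1/15)*(-43)) = -269*(-2343 - 602/45) = -269*(-106037/45) = 28523953/45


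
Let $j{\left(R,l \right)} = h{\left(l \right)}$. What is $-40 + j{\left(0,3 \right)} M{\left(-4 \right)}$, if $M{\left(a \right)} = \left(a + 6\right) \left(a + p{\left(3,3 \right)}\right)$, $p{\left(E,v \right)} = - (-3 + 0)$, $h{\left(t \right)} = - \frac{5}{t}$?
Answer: $- \frac{110}{3} \approx -36.667$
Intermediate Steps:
$j{\left(R,l \right)} = - \frac{5}{l}$
$p{\left(E,v \right)} = 3$ ($p{\left(E,v \right)} = \left(-1\right) \left(-3\right) = 3$)
$M{\left(a \right)} = \left(3 + a\right) \left(6 + a\right)$ ($M{\left(a \right)} = \left(a + 6\right) \left(a + 3\right) = \left(6 + a\right) \left(3 + a\right) = \left(3 + a\right) \left(6 + a\right)$)
$-40 + j{\left(0,3 \right)} M{\left(-4 \right)} = -40 + - \frac{5}{3} \left(18 + \left(-4\right)^{2} + 9 \left(-4\right)\right) = -40 + \left(-5\right) \frac{1}{3} \left(18 + 16 - 36\right) = -40 - - \frac{10}{3} = -40 + \frac{10}{3} = - \frac{110}{3}$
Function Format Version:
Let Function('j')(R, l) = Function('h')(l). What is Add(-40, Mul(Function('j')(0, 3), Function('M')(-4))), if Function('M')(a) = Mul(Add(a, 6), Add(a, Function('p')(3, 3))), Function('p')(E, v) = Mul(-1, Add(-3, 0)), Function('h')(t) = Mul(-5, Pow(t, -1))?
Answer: Rational(-110, 3) ≈ -36.667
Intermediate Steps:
Function('j')(R, l) = Mul(-5, Pow(l, -1))
Function('p')(E, v) = 3 (Function('p')(E, v) = Mul(-1, -3) = 3)
Function('M')(a) = Mul(Add(3, a), Add(6, a)) (Function('M')(a) = Mul(Add(a, 6), Add(a, 3)) = Mul(Add(6, a), Add(3, a)) = Mul(Add(3, a), Add(6, a)))
Add(-40, Mul(Function('j')(0, 3), Function('M')(-4))) = Add(-40, Mul(Mul(-5, Pow(3, -1)), Add(18, Pow(-4, 2), Mul(9, -4)))) = Add(-40, Mul(Mul(-5, Rational(1, 3)), Add(18, 16, -36))) = Add(-40, Mul(Rational(-5, 3), -2)) = Add(-40, Rational(10, 3)) = Rational(-110, 3)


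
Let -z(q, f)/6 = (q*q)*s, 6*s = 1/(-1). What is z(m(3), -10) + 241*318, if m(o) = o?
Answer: 76647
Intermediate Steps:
s = -1/6 (s = (1/6)/(-1) = (1/6)*(-1) = -1/6 ≈ -0.16667)
z(q, f) = q**2 (z(q, f) = -6*q*q*(-1)/6 = -6*q**2*(-1)/6 = -(-1)*q**2 = q**2)
z(m(3), -10) + 241*318 = 3**2 + 241*318 = 9 + 76638 = 76647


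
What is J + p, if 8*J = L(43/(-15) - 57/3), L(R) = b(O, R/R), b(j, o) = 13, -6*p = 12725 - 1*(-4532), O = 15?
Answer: -68989/24 ≈ -2874.5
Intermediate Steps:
p = -17257/6 (p = -(12725 - 1*(-4532))/6 = -(12725 + 4532)/6 = -⅙*17257 = -17257/6 ≈ -2876.2)
L(R) = 13
J = 13/8 (J = (⅛)*13 = 13/8 ≈ 1.6250)
J + p = 13/8 - 17257/6 = -68989/24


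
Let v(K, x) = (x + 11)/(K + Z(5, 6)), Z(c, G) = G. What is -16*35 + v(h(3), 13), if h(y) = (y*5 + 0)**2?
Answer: -43112/77 ≈ -559.90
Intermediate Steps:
h(y) = 25*y**2 (h(y) = (5*y + 0)**2 = (5*y)**2 = 25*y**2)
v(K, x) = (11 + x)/(6 + K) (v(K, x) = (x + 11)/(K + 6) = (11 + x)/(6 + K))
-16*35 + v(h(3), 13) = -16*35 + (11 + 13)/(6 + 25*3**2) = -560 + 24/(6 + 25*9) = -560 + 24/(6 + 225) = -560 + 24/231 = -560 + (1/231)*24 = -560 + 8/77 = -43112/77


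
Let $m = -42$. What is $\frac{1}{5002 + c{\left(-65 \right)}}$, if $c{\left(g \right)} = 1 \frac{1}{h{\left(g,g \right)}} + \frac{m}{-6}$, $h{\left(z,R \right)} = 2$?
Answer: $\frac{2}{10019} \approx 0.00019962$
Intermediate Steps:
$c{\left(g \right)} = \frac{15}{2}$ ($c{\left(g \right)} = 1 \cdot \frac{1}{2} - \frac{42}{-6} = 1 \cdot \frac{1}{2} - -7 = \frac{1}{2} + 7 = \frac{15}{2}$)
$\frac{1}{5002 + c{\left(-65 \right)}} = \frac{1}{5002 + \frac{15}{2}} = \frac{1}{\frac{10019}{2}} = \frac{2}{10019}$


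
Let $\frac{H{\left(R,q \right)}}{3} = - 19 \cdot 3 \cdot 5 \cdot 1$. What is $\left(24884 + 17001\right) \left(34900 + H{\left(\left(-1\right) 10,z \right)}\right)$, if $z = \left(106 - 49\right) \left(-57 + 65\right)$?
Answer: $1425974825$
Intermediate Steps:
$z = 456$ ($z = 57 \cdot 8 = 456$)
$H{\left(R,q \right)} = -855$ ($H{\left(R,q \right)} = 3 \left(- 19 \cdot 3 \cdot 5 \cdot 1\right) = 3 \left(- 19 \cdot 15 \cdot 1\right) = 3 \left(\left(-19\right) 15\right) = 3 \left(-285\right) = -855$)
$\left(24884 + 17001\right) \left(34900 + H{\left(\left(-1\right) 10,z \right)}\right) = \left(24884 + 17001\right) \left(34900 - 855\right) = 41885 \cdot 34045 = 1425974825$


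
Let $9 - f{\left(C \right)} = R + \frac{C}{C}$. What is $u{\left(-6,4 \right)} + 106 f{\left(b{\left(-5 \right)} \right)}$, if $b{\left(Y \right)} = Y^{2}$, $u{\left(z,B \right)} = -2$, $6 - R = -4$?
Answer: $-214$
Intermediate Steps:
$R = 10$ ($R = 6 - -4 = 6 + 4 = 10$)
$f{\left(C \right)} = -2$ ($f{\left(C \right)} = 9 - \left(10 + \frac{C}{C}\right) = 9 - \left(10 + 1\right) = 9 - 11 = -2$)
$u{\left(-6,4 \right)} + 106 f{\left(b{\left(-5 \right)} \right)} = -2 + 106 \left(-2\right) = -2 - 212 = -214$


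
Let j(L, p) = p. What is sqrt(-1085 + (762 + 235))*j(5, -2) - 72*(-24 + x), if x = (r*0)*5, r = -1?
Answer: 1728 - 4*I*sqrt(22) ≈ 1728.0 - 18.762*I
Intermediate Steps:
x = 0 (x = -1*0*5 = 0*5 = 0)
sqrt(-1085 + (762 + 235))*j(5, -2) - 72*(-24 + x) = sqrt(-1085 + (762 + 235))*(-2) - 72*(-24 + 0) = sqrt(-1085 + 997)*(-2) - 72*(-24) = sqrt(-88)*(-2) + 1728 = (2*I*sqrt(22))*(-2) + 1728 = -4*I*sqrt(22) + 1728 = 1728 - 4*I*sqrt(22)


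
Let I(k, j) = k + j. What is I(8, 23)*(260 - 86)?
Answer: 5394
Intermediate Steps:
I(k, j) = j + k
I(8, 23)*(260 - 86) = (23 + 8)*(260 - 86) = 31*174 = 5394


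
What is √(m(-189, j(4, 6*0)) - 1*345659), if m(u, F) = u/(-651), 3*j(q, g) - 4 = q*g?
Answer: 2*I*√83044505/31 ≈ 587.93*I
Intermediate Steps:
j(q, g) = 4/3 + g*q/3 (j(q, g) = 4/3 + (q*g)/3 = 4/3 + (g*q)/3 = 4/3 + g*q/3)
m(u, F) = -u/651 (m(u, F) = u*(-1/651) = -u/651)
√(m(-189, j(4, 6*0)) - 1*345659) = √(-1/651*(-189) - 1*345659) = √(9/31 - 345659) = √(-10715420/31) = 2*I*√83044505/31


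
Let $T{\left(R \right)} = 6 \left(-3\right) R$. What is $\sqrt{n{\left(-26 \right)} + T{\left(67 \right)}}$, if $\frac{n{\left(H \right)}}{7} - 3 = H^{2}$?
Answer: $\sqrt{3547} \approx 59.557$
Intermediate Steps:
$T{\left(R \right)} = - 18 R$
$n{\left(H \right)} = 21 + 7 H^{2}$
$\sqrt{n{\left(-26 \right)} + T{\left(67 \right)}} = \sqrt{\left(21 + 7 \left(-26\right)^{2}\right) - 1206} = \sqrt{\left(21 + 7 \cdot 676\right) - 1206} = \sqrt{\left(21 + 4732\right) - 1206} = \sqrt{4753 - 1206} = \sqrt{3547}$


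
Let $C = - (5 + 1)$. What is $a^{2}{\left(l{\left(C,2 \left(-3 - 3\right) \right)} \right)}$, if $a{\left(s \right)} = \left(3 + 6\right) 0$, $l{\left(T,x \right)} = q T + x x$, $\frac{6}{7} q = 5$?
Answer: $0$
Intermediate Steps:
$q = \frac{35}{6}$ ($q = \frac{7}{6} \cdot 5 = \frac{35}{6} \approx 5.8333$)
$C = -6$ ($C = \left(-1\right) 6 = -6$)
$l{\left(T,x \right)} = x^{2} + \frac{35 T}{6}$ ($l{\left(T,x \right)} = \frac{35 T}{6} + x x = \frac{35 T}{6} + x^{2} = x^{2} + \frac{35 T}{6}$)
$a{\left(s \right)} = 0$ ($a{\left(s \right)} = 9 \cdot 0 = 0$)
$a^{2}{\left(l{\left(C,2 \left(-3 - 3\right) \right)} \right)} = 0^{2} = 0$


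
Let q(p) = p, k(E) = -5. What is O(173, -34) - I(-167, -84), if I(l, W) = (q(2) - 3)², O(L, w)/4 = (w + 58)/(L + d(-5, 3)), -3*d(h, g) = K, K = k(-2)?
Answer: -59/131 ≈ -0.45038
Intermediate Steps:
K = -5
d(h, g) = 5/3 (d(h, g) = -⅓*(-5) = 5/3)
O(L, w) = 4*(58 + w)/(5/3 + L) (O(L, w) = 4*((w + 58)/(L + 5/3)) = 4*((58 + w)/(5/3 + L)) = 4*(58 + w)/(5/3 + L))
I(l, W) = 1 (I(l, W) = (2 - 3)² = (-1)² = 1)
O(173, -34) - I(-167, -84) = 12*(58 - 34)/(5 + 3*173) - 1*1 = 12*24/(5 + 519) - 1 = 12*24/524 - 1 = 12*(1/524)*24 - 1 = 72/131 - 1 = -59/131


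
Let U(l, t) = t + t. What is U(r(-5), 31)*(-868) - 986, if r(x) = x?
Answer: -54802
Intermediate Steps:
U(l, t) = 2*t
U(r(-5), 31)*(-868) - 986 = (2*31)*(-868) - 986 = 62*(-868) - 986 = -53816 - 986 = -54802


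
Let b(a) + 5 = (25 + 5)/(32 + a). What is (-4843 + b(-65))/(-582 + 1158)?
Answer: -26669/3168 ≈ -8.4182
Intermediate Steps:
b(a) = -5 + 30/(32 + a) (b(a) = -5 + (25 + 5)/(32 + a) = -5 + 30/(32 + a))
(-4843 + b(-65))/(-582 + 1158) = (-4843 + 5*(-26 - 1*(-65))/(32 - 65))/(-582 + 1158) = (-4843 + 5*(-26 + 65)/(-33))/576 = (-4843 + 5*(-1/33)*39)*(1/576) = (-4843 - 65/11)*(1/576) = -53338/11*1/576 = -26669/3168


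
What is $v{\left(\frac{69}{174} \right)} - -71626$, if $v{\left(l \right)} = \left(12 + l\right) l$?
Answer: $\frac{240966401}{3364} \approx 71631.0$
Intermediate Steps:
$v{\left(l \right)} = l \left(12 + l\right)$
$v{\left(\frac{69}{174} \right)} - -71626 = \frac{69}{174} \left(12 + \frac{69}{174}\right) - -71626 = 69 \cdot \frac{1}{174} \left(12 + 69 \cdot \frac{1}{174}\right) + 71626 = \frac{23 \left(12 + \frac{23}{58}\right)}{58} + 71626 = \frac{23}{58} \cdot \frac{719}{58} + 71626 = \frac{16537}{3364} + 71626 = \frac{240966401}{3364}$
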